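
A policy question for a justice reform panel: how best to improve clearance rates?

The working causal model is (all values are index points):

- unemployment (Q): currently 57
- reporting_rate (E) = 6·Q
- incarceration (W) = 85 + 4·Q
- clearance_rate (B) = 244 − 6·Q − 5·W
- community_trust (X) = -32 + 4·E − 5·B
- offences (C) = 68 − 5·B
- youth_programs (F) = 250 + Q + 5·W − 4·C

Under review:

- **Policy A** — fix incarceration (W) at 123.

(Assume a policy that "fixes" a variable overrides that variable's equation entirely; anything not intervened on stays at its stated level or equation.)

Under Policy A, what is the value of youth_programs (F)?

-13610

Policy A (W := 123):
  Q = 57
  W = 123
  B = 244 − 6·57 − 5·123 = -713
  C = 68 − 5·(-713) = 3633
  F = 250 + 57 + 5·123 − 4·3633 = -13610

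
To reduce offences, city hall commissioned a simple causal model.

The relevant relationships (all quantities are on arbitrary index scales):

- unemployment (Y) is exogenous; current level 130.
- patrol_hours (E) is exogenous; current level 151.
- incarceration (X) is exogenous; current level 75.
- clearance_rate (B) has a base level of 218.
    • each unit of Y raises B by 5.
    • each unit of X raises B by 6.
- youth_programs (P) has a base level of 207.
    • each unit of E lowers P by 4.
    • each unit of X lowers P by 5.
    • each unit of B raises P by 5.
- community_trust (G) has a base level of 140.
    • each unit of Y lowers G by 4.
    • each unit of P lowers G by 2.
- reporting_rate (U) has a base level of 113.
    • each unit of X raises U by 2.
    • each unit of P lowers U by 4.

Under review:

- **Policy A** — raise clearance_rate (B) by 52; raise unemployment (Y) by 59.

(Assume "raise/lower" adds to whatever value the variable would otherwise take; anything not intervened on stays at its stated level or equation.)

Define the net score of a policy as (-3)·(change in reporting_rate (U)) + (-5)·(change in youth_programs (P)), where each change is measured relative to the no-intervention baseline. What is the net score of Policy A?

12145

Baseline:
  Y = 130
  E = 151
  X = 75
  B = 218 + 5·130 + 6·75 = 1318
  P = 207 − 4·151 − 5·75 + 5·1318 = 5818
  U = 113 + 2·75 − 4·5818 = -23009
Policy A (B + 52, Y + 59):
  Y = 130 + 59 = 189
  E = 151
  X = 75
  B = 218 + 5·189 + 6·75 (+52 from intervention) = 1665
  P = 207 − 4·151 − 5·75 + 5·1665 = 7553
  U = 113 + 2·75 − 4·7553 = -29949
ΔU = -29949 − (-23009) = -6940; ΔP = 7553 − 5818 = 1735
Score = (-3)·(-6940) + (-5)·1735 = 12145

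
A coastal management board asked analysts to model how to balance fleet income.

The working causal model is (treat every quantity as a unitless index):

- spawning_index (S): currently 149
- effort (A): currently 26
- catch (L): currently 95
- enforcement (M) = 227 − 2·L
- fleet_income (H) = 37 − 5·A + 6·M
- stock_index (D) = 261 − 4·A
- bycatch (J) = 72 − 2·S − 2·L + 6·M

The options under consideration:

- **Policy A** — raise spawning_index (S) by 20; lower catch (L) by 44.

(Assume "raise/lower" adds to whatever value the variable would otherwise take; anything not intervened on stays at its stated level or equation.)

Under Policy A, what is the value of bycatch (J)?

382

Policy A (S + 20, L − 44):
  S = 149 + 20 = 169
  L = 95 − 44 = 51
  M = 227 − 2·51 = 125
  J = 72 − 2·169 − 2·51 + 6·125 = 382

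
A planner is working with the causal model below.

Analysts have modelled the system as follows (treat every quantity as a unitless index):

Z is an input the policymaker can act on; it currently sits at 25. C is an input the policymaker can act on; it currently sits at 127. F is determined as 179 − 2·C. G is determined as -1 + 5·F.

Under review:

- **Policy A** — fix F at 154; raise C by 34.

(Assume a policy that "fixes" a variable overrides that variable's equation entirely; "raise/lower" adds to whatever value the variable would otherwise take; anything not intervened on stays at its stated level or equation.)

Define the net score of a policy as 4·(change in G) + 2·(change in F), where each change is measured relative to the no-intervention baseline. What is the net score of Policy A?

Baseline:
  C = 127
  F = 179 − 2·127 = -75
  G = -1 + 5·(-75) = -376
Policy A (F := 154, C + 34):
  C = 127 + 34 = 161
  F = 154
  G = -1 + 5·154 = 769
ΔG = 769 − (-376) = 1145; ΔF = 154 − (-75) = 229
Score = 4·1145 + 2·229 = 5038

5038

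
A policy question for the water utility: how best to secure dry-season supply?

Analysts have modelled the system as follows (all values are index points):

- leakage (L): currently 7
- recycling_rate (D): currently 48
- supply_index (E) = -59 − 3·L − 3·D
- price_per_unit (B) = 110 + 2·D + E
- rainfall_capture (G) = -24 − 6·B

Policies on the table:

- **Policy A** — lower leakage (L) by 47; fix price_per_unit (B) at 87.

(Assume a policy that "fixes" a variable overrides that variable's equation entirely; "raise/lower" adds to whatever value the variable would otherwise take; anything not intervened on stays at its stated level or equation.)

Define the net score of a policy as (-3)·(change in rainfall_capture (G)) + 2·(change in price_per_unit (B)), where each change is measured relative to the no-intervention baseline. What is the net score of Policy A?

2100

Baseline:
  L = 7
  D = 48
  E = -59 − 3·7 − 3·48 = -224
  B = 110 + 2·48 + (-224) = -18
  G = -24 − 6·(-18) = 84
Policy A (L − 47, B := 87):
  L = 7 − 47 = -40
  D = 48
  E = -59 − 3·(-40) − 3·48 = -83
  B = 87
  G = -24 − 6·87 = -546
ΔG = -546 − 84 = -630; ΔB = 87 − (-18) = 105
Score = (-3)·(-630) + 2·105 = 2100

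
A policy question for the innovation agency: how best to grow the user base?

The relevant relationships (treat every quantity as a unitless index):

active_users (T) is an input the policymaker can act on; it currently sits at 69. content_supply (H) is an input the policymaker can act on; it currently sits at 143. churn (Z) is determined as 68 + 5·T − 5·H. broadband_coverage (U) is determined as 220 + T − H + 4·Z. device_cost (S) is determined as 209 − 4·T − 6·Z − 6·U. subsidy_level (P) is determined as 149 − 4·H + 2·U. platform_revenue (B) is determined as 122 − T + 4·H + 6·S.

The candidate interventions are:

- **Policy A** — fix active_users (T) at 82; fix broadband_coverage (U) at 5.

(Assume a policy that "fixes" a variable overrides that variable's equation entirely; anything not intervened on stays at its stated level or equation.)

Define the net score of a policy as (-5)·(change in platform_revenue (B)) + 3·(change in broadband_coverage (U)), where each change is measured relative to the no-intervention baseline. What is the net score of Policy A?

208586

Baseline:
  T = 69
  H = 143
  Z = 68 + 5·69 − 5·143 = -302
  U = 220 + 69 − 143 + 4·(-302) = -1062
  S = 209 − 4·69 − 6·(-302) − 6·(-1062) = 8117
  B = 122 − 69 + 4·143 + 6·8117 = 49327
Policy A (T := 82, U := 5):
  T = 82
  H = 143
  Z = 68 + 5·82 − 5·143 = -237
  U = 5
  S = 209 − 4·82 − 6·(-237) − 6·5 = 1273
  B = 122 − 82 + 4·143 + 6·1273 = 8250
ΔB = 8250 − 49327 = -41077; ΔU = 5 − (-1062) = 1067
Score = (-5)·(-41077) + 3·1067 = 208586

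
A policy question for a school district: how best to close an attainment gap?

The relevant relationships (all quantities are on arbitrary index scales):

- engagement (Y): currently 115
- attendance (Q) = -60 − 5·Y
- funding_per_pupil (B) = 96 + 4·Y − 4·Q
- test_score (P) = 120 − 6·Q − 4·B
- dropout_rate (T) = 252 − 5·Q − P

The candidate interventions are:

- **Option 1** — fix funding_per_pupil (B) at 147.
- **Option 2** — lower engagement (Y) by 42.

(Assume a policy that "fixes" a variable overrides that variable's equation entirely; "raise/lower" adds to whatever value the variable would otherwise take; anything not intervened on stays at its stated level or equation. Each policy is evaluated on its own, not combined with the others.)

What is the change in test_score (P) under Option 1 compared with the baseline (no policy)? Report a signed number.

Baseline:
  Y = 115
  Q = -60 − 5·115 = -635
  B = 96 + 4·115 − 4·(-635) = 3096
  P = 120 − 6·(-635) − 4·3096 = -8454
Option 1 (B := 147):
  Y = 115
  Q = -60 − 5·115 = -635
  B = 147
  P = 120 − 6·(-635) − 4·147 = 3342
Change in P: 3342 − (-8454) = 11796

11796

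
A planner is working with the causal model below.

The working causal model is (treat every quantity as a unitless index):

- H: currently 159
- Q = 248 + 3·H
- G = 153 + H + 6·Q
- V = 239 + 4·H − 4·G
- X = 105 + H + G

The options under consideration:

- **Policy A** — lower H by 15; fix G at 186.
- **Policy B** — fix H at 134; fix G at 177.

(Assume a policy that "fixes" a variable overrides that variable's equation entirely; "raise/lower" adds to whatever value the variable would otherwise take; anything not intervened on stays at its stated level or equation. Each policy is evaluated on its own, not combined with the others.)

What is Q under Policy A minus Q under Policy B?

30

Policy A (H − 15, G := 186):
  H = 159 − 15 = 144
  Q = 248 + 3·144 = 680
Policy B (H := 134, G := 177):
  H = 134
  Q = 248 + 3·134 = 650
Q: 680 − 650 = 30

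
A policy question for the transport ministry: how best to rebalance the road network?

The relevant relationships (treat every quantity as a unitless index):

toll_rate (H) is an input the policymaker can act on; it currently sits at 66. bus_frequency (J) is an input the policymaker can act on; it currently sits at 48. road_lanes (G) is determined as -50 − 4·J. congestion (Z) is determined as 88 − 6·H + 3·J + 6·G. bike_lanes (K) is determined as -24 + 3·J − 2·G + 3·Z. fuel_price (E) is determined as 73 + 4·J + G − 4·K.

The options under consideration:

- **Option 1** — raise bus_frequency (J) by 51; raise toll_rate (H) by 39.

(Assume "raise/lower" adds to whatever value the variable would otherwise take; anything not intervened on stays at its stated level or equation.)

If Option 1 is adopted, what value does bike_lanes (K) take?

Option 1 (J + 51, H + 39):
  H = 66 + 39 = 105
  J = 48 + 51 = 99
  G = -50 − 4·99 = -446
  Z = 88 − 6·105 + 3·99 + 6·(-446) = -2921
  K = -24 + 3·99 − 2·(-446) + 3·(-2921) = -7598

-7598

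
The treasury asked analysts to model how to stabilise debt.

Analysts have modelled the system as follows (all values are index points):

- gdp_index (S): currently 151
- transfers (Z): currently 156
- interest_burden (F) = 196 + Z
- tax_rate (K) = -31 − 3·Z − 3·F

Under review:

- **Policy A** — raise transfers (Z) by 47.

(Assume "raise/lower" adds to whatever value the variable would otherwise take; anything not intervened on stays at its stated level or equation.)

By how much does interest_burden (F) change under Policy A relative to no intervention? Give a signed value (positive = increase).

Baseline:
  Z = 156
  F = 196 + 156 = 352
Policy A (Z + 47):
  Z = 156 + 47 = 203
  F = 196 + 203 = 399
Change in F: 399 − 352 = 47

47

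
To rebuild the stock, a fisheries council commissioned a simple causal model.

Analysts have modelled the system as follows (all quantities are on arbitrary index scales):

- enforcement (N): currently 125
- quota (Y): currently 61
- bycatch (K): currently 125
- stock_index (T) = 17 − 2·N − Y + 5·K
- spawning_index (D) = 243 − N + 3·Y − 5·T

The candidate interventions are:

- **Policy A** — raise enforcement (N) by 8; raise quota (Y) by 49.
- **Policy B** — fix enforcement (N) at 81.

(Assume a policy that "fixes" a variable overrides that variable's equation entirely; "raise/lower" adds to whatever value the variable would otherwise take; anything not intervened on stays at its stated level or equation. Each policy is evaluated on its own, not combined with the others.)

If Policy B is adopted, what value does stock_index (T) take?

Policy B (N := 81):
  N = 81
  Y = 61
  K = 125
  T = 17 − 2·81 − 61 + 5·125 = 419

419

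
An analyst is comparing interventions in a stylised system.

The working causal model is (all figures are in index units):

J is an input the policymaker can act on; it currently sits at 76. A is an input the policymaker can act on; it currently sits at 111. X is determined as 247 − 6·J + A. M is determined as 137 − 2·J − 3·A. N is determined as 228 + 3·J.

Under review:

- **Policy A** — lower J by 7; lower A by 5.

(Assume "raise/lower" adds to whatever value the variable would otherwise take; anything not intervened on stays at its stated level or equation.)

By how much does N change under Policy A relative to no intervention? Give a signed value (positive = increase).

Baseline:
  J = 76
  N = 228 + 3·76 = 456
Policy A (J − 7, A − 5):
  J = 76 − 7 = 69
  N = 228 + 3·69 = 435
Change in N: 435 − 456 = -21

-21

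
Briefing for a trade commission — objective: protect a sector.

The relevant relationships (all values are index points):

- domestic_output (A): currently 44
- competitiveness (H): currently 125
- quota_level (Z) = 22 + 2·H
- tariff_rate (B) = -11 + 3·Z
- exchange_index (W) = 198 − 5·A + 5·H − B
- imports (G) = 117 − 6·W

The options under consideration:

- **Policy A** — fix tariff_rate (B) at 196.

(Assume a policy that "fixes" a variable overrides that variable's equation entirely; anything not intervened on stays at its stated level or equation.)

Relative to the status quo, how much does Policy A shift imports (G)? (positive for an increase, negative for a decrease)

-3654

Baseline:
  A = 44
  H = 125
  Z = 22 + 2·125 = 272
  B = -11 + 3·272 = 805
  W = 198 − 5·44 + 5·125 − 805 = -202
  G = 117 − 6·(-202) = 1329
Policy A (B := 196):
  A = 44
  H = 125
  Z = 22 + 2·125 = 272
  B = 196
  W = 198 − 5·44 + 5·125 − 196 = 407
  G = 117 − 6·407 = -2325
Change in G: -2325 − 1329 = -3654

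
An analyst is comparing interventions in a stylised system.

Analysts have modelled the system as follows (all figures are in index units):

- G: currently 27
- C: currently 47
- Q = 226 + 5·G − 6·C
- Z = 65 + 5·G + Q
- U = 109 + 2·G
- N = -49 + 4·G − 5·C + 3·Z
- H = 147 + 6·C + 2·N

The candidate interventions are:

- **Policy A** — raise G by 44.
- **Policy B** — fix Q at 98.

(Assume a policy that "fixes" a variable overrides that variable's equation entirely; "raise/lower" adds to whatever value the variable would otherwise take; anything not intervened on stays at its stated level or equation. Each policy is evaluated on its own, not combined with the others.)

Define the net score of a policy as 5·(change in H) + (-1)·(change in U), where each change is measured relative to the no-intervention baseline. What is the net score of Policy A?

14872

Baseline:
  G = 27
  C = 47
  Q = 226 + 5·27 − 6·47 = 79
  Z = 65 + 5·27 + 79 = 279
  U = 109 + 2·27 = 163
  N = -49 + 4·27 − 5·47 + 3·279 = 661
  H = 147 + 6·47 + 2·661 = 1751
Policy A (G + 44):
  G = 27 + 44 = 71
  C = 47
  Q = 226 + 5·71 − 6·47 = 299
  Z = 65 + 5·71 + 299 = 719
  U = 109 + 2·71 = 251
  N = -49 + 4·71 − 5·47 + 3·719 = 2157
  H = 147 + 6·47 + 2·2157 = 4743
ΔH = 4743 − 1751 = 2992; ΔU = 251 − 163 = 88
Score = 5·2992 + (-1)·88 = 14872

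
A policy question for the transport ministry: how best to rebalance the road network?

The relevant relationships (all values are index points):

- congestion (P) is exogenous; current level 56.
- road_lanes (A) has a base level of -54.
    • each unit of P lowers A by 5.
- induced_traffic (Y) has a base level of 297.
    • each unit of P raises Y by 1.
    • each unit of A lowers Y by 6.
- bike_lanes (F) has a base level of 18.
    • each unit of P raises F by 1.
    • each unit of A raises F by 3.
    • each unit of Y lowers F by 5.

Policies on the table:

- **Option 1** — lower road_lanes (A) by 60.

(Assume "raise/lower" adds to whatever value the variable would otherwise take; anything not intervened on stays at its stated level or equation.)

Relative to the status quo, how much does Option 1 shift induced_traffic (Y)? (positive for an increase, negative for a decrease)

360

Baseline:
  P = 56
  A = -54 − 5·56 = -334
  Y = 297 + 56 − 6·(-334) = 2357
Option 1 (A − 60):
  P = 56
  A = -54 − 5·56 (−60 from intervention) = -394
  Y = 297 + 56 − 6·(-394) = 2717
Change in Y: 2717 − 2357 = 360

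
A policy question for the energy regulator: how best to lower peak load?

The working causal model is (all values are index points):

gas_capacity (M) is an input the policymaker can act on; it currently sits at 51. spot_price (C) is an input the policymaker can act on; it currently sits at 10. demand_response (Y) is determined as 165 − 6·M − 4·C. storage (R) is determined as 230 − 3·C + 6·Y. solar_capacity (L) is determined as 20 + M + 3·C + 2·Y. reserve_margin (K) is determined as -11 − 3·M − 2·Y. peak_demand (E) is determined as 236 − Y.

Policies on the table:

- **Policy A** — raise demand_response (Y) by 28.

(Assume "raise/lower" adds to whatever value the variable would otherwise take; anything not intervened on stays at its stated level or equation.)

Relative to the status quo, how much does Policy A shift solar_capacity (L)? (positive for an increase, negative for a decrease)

56

Baseline:
  M = 51
  C = 10
  Y = 165 − 6·51 − 4·10 = -181
  L = 20 + 51 + 3·10 + 2·(-181) = -261
Policy A (Y + 28):
  M = 51
  C = 10
  Y = 165 − 6·51 − 4·10 (+28 from intervention) = -153
  L = 20 + 51 + 3·10 + 2·(-153) = -205
Change in L: -205 − (-261) = 56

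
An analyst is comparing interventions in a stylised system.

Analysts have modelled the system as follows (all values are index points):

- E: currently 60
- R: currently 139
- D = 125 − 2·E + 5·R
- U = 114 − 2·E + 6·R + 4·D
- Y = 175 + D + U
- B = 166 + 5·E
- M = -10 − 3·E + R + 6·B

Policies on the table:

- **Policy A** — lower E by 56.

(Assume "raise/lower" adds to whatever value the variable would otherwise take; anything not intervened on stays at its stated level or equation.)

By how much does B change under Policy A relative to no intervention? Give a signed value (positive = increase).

-280

Baseline:
  E = 60
  B = 166 + 5·60 = 466
Policy A (E − 56):
  E = 60 − 56 = 4
  B = 166 + 5·4 = 186
Change in B: 186 − 466 = -280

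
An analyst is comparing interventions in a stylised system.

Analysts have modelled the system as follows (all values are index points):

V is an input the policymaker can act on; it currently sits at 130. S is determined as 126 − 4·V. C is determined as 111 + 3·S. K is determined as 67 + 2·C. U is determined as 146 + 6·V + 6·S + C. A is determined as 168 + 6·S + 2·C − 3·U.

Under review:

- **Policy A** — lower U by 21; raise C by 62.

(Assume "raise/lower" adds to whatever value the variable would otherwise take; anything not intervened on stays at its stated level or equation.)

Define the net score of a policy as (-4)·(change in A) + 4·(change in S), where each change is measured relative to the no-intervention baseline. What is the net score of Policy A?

-4

Baseline:
  V = 130
  S = 126 − 4·130 = -394
  C = 111 + 3·(-394) = -1071
  U = 146 + 6·130 + 6·(-394) + (-1071) = -2509
  A = 168 + 6·(-394) + 2·(-1071) − 3·(-2509) = 3189
Policy A (U − 21, C + 62):
  V = 130
  S = 126 − 4·130 = -394
  C = 111 + 3·(-394) (+62 from intervention) = -1009
  U = 146 + 6·130 + 6·(-394) + (-1009) (−21 from intervention) = -2468
  A = 168 + 6·(-394) + 2·(-1009) − 3·(-2468) = 3190
ΔA = 3190 − 3189 = 1; ΔS = -394 − (-394) = 0
Score = (-4)·1 + 4·0 = -4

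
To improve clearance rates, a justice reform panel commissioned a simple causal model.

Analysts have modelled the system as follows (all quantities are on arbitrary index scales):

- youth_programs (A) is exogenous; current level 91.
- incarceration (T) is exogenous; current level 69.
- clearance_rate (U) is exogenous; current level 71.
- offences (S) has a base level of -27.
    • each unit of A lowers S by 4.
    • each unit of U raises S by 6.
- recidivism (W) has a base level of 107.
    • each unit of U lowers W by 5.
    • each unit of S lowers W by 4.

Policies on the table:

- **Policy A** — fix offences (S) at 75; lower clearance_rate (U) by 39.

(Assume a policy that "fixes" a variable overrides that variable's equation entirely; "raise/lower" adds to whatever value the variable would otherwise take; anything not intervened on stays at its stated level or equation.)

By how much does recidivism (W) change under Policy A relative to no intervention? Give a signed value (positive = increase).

35

Baseline:
  A = 91
  U = 71
  S = -27 − 4·91 + 6·71 = 35
  W = 107 − 5·71 − 4·35 = -388
Policy A (S := 75, U − 39):
  A = 91
  U = 71 − 39 = 32
  S = 75
  W = 107 − 5·32 − 4·75 = -353
Change in W: -353 − (-388) = 35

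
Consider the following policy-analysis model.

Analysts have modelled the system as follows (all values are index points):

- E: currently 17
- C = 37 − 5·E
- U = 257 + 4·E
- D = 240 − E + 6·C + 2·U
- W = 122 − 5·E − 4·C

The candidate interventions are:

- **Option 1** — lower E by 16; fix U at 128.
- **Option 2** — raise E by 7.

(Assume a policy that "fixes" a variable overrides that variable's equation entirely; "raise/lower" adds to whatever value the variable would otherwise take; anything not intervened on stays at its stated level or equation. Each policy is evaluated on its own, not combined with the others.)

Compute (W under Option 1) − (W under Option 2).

-345

Option 1 (E − 16, U := 128):
  E = 17 − 16 = 1
  C = 37 − 5·1 = 32
  W = 122 − 5·1 − 4·32 = -11
Option 2 (E + 7):
  E = 17 + 7 = 24
  C = 37 − 5·24 = -83
  W = 122 − 5·24 − 4·(-83) = 334
W: -11 − 334 = -345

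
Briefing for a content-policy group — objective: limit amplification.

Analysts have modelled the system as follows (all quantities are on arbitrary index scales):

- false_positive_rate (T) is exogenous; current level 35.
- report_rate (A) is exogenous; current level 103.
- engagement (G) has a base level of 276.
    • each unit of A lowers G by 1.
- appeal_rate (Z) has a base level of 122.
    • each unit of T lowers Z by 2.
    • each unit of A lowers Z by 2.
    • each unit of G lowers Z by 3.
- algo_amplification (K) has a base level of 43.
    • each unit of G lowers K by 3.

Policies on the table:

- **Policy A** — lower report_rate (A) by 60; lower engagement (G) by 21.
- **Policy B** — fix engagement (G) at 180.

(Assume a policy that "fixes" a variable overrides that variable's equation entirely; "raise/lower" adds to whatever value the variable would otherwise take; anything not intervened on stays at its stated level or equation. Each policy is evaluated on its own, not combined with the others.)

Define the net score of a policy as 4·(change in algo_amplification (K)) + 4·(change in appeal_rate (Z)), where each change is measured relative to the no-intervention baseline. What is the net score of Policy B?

Baseline:
  T = 35
  A = 103
  G = 276 − 103 = 173
  Z = 122 − 2·35 − 2·103 − 3·173 = -673
  K = 43 − 3·173 = -476
Policy B (G := 180):
  T = 35
  A = 103
  G = 180
  Z = 122 − 2·35 − 2·103 − 3·180 = -694
  K = 43 − 3·180 = -497
ΔK = -497 − (-476) = -21; ΔZ = -694 − (-673) = -21
Score = 4·(-21) + 4·(-21) = -168

-168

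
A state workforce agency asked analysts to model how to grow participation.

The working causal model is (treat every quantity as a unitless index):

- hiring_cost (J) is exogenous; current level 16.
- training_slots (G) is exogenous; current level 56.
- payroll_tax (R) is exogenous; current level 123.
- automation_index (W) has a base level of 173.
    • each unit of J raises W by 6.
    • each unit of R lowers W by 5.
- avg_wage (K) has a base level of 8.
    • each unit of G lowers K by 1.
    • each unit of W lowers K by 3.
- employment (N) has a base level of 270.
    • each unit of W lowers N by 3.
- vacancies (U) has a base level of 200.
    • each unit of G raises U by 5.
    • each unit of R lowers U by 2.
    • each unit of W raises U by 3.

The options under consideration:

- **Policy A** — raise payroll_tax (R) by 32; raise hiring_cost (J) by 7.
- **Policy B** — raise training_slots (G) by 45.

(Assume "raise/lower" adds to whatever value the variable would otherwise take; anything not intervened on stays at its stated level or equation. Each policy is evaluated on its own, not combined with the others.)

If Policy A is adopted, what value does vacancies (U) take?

Policy A (R + 32, J + 7):
  J = 16 + 7 = 23
  G = 56
  R = 123 + 32 = 155
  W = 173 + 6·23 − 5·155 = -464
  U = 200 + 5·56 − 2·155 + 3·(-464) = -1222

-1222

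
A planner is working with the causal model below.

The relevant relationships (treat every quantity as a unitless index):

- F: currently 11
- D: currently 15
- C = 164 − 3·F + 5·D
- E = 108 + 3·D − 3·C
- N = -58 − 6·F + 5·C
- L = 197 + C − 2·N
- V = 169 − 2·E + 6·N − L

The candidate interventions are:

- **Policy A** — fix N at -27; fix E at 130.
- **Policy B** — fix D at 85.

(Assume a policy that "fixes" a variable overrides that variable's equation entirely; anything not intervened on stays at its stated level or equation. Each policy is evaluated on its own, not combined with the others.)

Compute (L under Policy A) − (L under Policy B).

5016

Policy A (N := -27, E := 130):
  F = 11
  D = 15
  C = 164 − 3·11 + 5·15 = 206
  N = -27
  L = 197 + 206 − 2·(-27) = 457
Policy B (D := 85):
  F = 11
  D = 85
  C = 164 − 3·11 + 5·85 = 556
  N = -58 − 6·11 + 5·556 = 2656
  L = 197 + 556 − 2·2656 = -4559
L: 457 − (-4559) = 5016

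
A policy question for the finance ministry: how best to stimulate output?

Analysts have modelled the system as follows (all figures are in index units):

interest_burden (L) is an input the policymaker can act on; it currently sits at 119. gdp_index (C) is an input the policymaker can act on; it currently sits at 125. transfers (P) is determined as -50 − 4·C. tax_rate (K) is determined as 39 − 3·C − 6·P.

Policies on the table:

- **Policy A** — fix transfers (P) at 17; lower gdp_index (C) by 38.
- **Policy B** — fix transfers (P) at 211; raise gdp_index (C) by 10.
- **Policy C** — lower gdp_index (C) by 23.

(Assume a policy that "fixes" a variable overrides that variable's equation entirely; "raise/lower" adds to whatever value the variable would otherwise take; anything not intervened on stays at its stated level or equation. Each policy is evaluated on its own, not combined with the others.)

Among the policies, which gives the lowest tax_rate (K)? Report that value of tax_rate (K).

-1632

Policy A (P := 17, C − 38):
  C = 125 − 38 = 87
  P = 17
  K = 39 − 3·87 − 6·17 = -324
Policy B (P := 211, C + 10):
  C = 125 + 10 = 135
  P = 211
  K = 39 − 3·135 − 6·211 = -1632
Policy C (C − 23):
  C = 125 − 23 = 102
  P = -50 − 4·102 = -458
  K = 39 − 3·102 − 6·(-458) = 2481
Comparing — Policy A: K=-324, Policy B: K=-1632, Policy C: K=2481. Lowest is -1632 (Policy B).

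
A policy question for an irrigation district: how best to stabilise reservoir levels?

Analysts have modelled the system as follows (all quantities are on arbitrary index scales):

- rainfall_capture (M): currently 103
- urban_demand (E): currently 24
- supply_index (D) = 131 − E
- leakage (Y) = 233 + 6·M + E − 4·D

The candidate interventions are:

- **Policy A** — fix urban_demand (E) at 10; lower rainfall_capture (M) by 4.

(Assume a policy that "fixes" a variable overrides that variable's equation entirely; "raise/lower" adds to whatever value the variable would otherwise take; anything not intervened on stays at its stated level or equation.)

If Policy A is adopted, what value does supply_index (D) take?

121

Policy A (E := 10, M − 4):
  E = 10
  D = 131 − 10 = 121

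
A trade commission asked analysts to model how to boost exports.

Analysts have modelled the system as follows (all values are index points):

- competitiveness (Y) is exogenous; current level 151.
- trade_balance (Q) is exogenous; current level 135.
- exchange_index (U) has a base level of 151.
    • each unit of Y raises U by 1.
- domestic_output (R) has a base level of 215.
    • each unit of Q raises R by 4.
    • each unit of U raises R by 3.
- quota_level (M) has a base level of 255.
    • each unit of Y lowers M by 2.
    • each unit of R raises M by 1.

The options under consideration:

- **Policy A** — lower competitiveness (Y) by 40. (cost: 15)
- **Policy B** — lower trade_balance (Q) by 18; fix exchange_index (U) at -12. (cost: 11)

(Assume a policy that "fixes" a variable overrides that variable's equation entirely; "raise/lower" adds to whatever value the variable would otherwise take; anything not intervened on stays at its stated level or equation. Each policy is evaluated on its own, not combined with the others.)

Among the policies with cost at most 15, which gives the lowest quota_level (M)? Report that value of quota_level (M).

Policy A (Y − 40):
  Y = 151 − 40 = 111
  Q = 135
  U = 151 + 111 = 262
  R = 215 + 4·135 + 3·262 = 1541
  M = 255 − 2·111 + 1541 = 1574
Policy B (Q − 18, U := -12):
  Y = 151
  Q = 135 − 18 = 117
  U = -12
  R = 215 + 4·117 + 3·(-12) = 647
  M = 255 − 2·151 + 647 = 600
Comparing — Policy A: M=1574, Policy B: M=600. Lowest is 600 (Policy B).

600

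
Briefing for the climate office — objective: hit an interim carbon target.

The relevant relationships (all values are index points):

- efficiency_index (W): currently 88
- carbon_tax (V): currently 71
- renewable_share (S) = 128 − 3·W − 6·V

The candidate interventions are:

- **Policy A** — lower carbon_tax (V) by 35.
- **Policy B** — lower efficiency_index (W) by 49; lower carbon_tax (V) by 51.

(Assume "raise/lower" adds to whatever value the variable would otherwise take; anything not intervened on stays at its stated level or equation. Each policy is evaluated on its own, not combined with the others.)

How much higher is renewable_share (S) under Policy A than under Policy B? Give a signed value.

-243

Policy A (V − 35):
  W = 88
  V = 71 − 35 = 36
  S = 128 − 3·88 − 6·36 = -352
Policy B (W − 49, V − 51):
  W = 88 − 49 = 39
  V = 71 − 51 = 20
  S = 128 − 3·39 − 6·20 = -109
S: -352 − (-109) = -243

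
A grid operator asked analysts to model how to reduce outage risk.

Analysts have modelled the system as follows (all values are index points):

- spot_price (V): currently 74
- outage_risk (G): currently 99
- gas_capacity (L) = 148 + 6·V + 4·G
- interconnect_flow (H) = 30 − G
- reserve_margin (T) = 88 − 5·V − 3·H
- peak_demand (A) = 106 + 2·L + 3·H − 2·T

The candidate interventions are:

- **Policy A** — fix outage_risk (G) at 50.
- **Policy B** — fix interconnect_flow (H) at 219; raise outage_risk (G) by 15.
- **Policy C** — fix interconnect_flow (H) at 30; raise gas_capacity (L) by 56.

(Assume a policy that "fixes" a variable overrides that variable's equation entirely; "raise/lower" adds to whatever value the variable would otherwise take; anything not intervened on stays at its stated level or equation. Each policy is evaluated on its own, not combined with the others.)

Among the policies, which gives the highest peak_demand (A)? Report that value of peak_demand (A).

Policy A (G := 50):
  V = 74
  G = 50
  L = 148 + 6·74 + 4·50 = 792
  H = 30 − 50 = -20
  T = 88 − 5·74 − 3·(-20) = -222
  A = 106 + 2·792 + 3·(-20) − 2·(-222) = 2074
Policy B (H := 219, G + 15):
  V = 74
  G = 99 + 15 = 114
  L = 148 + 6·74 + 4·114 = 1048
  H = 219
  T = 88 − 5·74 − 3·219 = -939
  A = 106 + 2·1048 + 3·219 − 2·(-939) = 4737
Policy C (H := 30, L + 56):
  V = 74
  G = 99
  L = 148 + 6·74 + 4·99 (+56 from intervention) = 1044
  H = 30
  T = 88 − 5·74 − 3·30 = -372
  A = 106 + 2·1044 + 3·30 − 2·(-372) = 3028
Comparing — Policy A: A=2074, Policy B: A=4737, Policy C: A=3028. Highest is 4737 (Policy B).

4737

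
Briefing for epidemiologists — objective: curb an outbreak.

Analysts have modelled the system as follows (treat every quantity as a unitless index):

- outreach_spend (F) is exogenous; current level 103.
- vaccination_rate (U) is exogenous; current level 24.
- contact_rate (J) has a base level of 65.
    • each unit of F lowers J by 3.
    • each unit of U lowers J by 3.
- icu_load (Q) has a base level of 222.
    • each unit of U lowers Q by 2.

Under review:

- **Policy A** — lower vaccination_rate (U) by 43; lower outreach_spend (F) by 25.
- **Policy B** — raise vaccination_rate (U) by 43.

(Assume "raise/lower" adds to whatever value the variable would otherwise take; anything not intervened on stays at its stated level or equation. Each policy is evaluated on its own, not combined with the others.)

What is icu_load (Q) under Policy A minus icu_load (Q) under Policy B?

172

Policy A (U − 43, F − 25):
  U = 24 − 43 = -19
  Q = 222 − 2·(-19) = 260
Policy B (U + 43):
  U = 24 + 43 = 67
  Q = 222 − 2·67 = 88
Q: 260 − 88 = 172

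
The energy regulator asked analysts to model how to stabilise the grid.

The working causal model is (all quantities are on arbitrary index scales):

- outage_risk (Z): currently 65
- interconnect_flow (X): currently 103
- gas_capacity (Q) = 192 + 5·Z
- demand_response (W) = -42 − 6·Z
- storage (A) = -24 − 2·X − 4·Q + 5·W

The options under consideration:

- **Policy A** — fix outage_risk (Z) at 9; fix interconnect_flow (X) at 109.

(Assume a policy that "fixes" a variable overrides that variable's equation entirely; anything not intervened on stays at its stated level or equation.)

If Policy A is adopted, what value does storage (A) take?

Policy A (Z := 9, X := 109):
  Z = 9
  X = 109
  Q = 192 + 5·9 = 237
  W = -42 − 6·9 = -96
  A = -24 − 2·109 − 4·237 + 5·(-96) = -1670

-1670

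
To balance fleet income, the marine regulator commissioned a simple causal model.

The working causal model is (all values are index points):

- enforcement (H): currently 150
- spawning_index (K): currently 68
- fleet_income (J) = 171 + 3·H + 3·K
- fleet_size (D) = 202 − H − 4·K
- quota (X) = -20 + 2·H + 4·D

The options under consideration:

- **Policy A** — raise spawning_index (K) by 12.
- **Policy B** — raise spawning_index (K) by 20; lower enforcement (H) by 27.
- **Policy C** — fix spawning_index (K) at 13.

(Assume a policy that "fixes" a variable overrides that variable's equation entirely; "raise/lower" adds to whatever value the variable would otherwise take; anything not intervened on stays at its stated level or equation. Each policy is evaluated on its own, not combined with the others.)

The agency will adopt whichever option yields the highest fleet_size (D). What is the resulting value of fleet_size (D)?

0

Policy A (K + 12):
  H = 150
  K = 68 + 12 = 80
  D = 202 − 150 − 4·80 = -268
Policy B (K + 20, H − 27):
  H = 150 − 27 = 123
  K = 68 + 20 = 88
  D = 202 − 123 − 4·88 = -273
Policy C (K := 13):
  H = 150
  K = 13
  D = 202 − 150 − 4·13 = 0
Comparing — Policy A: D=-268, Policy B: D=-273, Policy C: D=0. Highest is 0 (Policy C).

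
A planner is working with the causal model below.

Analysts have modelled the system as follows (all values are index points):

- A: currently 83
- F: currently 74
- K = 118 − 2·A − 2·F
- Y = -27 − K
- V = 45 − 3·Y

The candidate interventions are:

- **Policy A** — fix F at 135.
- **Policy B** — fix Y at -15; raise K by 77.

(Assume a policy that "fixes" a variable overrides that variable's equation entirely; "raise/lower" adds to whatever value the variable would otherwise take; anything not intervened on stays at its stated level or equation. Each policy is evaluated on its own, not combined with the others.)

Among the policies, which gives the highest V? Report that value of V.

Policy A (F := 135):
  A = 83
  F = 135
  K = 118 − 2·83 − 2·135 = -318
  Y = -27 − (-318) = 291
  V = 45 − 3·291 = -828
Policy B (Y := -15, K + 77):
  A = 83
  F = 74
  K = 118 − 2·83 − 2·74 (+77 from intervention) = -119
  Y = -15
  V = 45 − 3·(-15) = 90
Comparing — Policy A: V=-828, Policy B: V=90. Highest is 90 (Policy B).

90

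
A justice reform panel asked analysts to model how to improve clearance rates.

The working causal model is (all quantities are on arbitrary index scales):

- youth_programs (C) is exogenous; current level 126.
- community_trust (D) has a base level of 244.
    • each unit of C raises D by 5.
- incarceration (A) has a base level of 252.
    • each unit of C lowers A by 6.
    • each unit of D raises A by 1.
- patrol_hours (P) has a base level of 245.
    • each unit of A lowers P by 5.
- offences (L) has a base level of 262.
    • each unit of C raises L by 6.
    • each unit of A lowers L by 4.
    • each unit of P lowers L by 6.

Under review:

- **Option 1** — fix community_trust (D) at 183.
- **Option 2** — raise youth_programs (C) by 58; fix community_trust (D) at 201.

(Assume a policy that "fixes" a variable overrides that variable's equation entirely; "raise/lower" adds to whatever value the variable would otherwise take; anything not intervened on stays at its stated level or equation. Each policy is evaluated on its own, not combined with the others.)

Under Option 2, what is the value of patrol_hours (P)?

Option 2 (C + 58, D := 201):
  C = 126 + 58 = 184
  D = 201
  A = 252 − 6·184 + 201 = -651
  P = 245 − 5·(-651) = 3500

3500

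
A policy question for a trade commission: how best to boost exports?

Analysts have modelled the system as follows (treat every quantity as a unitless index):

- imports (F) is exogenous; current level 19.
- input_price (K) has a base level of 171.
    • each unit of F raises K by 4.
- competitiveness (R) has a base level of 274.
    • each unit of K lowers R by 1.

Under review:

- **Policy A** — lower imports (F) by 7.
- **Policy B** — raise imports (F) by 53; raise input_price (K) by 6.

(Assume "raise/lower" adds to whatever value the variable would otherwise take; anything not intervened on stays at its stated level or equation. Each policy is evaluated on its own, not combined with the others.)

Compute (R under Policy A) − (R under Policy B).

246

Policy A (F − 7):
  F = 19 − 7 = 12
  K = 171 + 4·12 = 219
  R = 274 − 219 = 55
Policy B (F + 53, K + 6):
  F = 19 + 53 = 72
  K = 171 + 4·72 (+6 from intervention) = 465
  R = 274 − 465 = -191
R: 55 − (-191) = 246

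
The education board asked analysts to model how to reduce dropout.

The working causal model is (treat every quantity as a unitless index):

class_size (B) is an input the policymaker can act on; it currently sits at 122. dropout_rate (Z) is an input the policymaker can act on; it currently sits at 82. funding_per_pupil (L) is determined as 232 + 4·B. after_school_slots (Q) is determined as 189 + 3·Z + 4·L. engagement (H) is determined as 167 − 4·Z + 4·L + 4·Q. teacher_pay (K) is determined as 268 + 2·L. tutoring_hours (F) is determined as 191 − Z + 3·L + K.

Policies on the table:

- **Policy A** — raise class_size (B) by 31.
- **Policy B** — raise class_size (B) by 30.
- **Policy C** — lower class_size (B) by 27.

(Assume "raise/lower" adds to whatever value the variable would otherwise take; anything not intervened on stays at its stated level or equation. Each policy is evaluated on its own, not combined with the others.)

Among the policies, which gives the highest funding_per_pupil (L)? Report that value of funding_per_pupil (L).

844

Policy A (B + 31):
  B = 122 + 31 = 153
  L = 232 + 4·153 = 844
Policy B (B + 30):
  B = 122 + 30 = 152
  L = 232 + 4·152 = 840
Policy C (B − 27):
  B = 122 − 27 = 95
  L = 232 + 4·95 = 612
Comparing — Policy A: L=844, Policy B: L=840, Policy C: L=612. Highest is 844 (Policy A).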